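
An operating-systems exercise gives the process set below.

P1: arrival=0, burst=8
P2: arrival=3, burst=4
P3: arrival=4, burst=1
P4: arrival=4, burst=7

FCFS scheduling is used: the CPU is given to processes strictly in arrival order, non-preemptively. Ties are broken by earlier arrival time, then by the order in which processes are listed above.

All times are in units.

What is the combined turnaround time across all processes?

42

Gantt: | P1 0-8 | P2 8-12 | P3 12-13 | P4 13-20 |
Completion: P1=8  P2=12  P3=13  P4=20
Turnaround = completion − arrival: P1=8, P2=9, P3=9, P4=16
Total turnaround = 8 + 9 + 9 + 16 = 42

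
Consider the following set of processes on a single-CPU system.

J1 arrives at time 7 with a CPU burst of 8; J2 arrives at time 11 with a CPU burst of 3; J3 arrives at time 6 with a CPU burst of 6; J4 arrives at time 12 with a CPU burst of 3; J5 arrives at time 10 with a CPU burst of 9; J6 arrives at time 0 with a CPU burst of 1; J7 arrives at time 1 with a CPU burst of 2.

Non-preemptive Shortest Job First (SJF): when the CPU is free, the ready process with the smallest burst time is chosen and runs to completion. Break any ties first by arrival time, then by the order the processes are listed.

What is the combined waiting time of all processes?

Gantt: | J6 0-1 | J7 1-3 | idle 3-6 | J3 6-12 | J2 12-15 | J4 15-18 | J1 18-26 | J5 26-35 |
Completion: J1=26  J2=15  J3=12  J4=18  J5=35  J6=1  J7=3
Waiting = turnaround − burst: J1=11, J2=1, J3=0, J4=3, J5=16, J6=0, J7=0
Total waiting = 11 + 1 + 0 + 3 + 16 + 0 + 0 = 31

31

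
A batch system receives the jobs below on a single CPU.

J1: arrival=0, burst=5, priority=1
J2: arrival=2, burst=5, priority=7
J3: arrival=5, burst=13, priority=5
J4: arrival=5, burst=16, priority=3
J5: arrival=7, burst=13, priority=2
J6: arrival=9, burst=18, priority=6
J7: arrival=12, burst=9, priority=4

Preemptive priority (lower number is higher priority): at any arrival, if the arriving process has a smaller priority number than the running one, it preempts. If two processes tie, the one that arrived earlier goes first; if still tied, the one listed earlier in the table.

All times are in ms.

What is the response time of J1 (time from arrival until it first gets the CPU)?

0

Timeline: | J1 0-5 | J4 5-7 | J5 7-20 | J4 20-34 | J7 34-43 | J3 43-56 | J6 56-74 | J2 74-79 |
Completion: J1=5  J2=79  J3=56  J4=34  J5=20  J6=74  J7=43
Response(J1) = first start − arrival = 0 − 0 = 0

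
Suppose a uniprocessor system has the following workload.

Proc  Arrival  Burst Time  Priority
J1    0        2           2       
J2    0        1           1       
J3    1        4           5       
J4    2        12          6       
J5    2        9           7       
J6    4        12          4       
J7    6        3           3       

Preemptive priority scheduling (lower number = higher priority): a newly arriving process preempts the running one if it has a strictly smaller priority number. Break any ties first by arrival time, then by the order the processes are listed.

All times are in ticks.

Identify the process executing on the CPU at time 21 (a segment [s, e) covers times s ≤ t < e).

J3

Schedule: | J2 0-1 | J1 1-3 | J3 3-4 | J6 4-6 | J7 6-9 | J6 9-19 | J3 19-22 | J4 22-34 | J5 34-43 |
Completion: J1=3  J2=1  J3=22  J4=34  J5=43  J6=19  J7=9
Turnaround (C−A): J1=3  J2=1  J3=21  J4=32  J5=41  J6=15  J7=3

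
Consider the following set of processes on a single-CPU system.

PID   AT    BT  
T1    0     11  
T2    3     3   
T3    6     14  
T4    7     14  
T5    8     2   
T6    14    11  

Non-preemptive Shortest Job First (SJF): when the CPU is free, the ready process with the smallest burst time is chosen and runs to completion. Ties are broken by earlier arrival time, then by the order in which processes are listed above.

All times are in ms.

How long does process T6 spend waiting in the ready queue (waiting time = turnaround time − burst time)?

2

Schedule: | T1 0-11 | T5 11-13 | T2 13-16 | T6 16-27 | T3 27-41 | T4 41-55 |
Completion: T1=11  T2=16  T3=41  T4=55  T5=13  T6=27
Turnaround (C−A): T1=11  T2=13  T3=35  T4=48  T5=5  T6=13
Waiting(T6) = turnaround − burst = 13 − 11 = 2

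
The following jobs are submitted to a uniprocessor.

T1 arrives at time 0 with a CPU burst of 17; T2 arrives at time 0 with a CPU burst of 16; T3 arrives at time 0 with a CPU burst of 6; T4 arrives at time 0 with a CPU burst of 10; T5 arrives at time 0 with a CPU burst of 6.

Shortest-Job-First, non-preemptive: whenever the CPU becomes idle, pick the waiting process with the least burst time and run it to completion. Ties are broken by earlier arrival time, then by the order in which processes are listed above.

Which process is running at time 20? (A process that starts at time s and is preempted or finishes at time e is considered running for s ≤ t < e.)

T4

Gantt: | T3 0-6 | T5 6-12 | T4 12-22 | T2 22-38 | T1 38-55 |
Completion: T1=55  T2=38  T3=6  T4=22  T5=12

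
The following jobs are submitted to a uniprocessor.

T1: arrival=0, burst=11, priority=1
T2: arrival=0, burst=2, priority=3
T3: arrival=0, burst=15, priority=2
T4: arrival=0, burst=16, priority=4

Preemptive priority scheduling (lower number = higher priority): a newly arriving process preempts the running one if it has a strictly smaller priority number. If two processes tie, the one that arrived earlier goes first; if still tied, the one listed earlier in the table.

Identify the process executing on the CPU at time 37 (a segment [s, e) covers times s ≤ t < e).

T4

Schedule: | T1 0-11 | T3 11-26 | T2 26-28 | T4 28-44 |
Completion: T1=11  T2=28  T3=26  T4=44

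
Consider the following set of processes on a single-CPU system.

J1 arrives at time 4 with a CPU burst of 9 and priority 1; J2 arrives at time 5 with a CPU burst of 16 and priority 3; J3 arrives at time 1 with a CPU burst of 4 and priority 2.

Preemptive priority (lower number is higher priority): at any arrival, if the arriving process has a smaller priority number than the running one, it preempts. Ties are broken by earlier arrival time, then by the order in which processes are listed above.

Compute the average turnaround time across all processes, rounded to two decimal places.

15.67

Timeline: | idle 0-1 | J3 1-4 | J1 4-13 | J3 13-14 | J2 14-30 |
Completion: J1=13  J2=30  J3=14
Turnaround (C−A): J1=9  J2=25  J3=13
Turnaround times: J1=9, J2=25, J3=13
Average turnaround = (9+25+13) / 3 = 47/3 = 15.67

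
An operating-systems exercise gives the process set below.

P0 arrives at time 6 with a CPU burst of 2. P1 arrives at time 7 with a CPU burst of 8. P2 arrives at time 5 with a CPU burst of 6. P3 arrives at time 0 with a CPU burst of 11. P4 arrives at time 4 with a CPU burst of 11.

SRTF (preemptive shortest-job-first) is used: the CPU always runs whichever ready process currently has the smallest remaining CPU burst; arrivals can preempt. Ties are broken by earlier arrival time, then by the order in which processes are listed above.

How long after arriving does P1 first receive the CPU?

Gantt: | P3 0-6 | P0 6-8 | P3 8-13 | P2 13-19 | P1 19-27 | P4 27-38 |
Completion: P0=8  P1=27  P2=19  P3=13  P4=38
Turnaround (C−A): P0=2  P1=20  P2=14  P3=13  P4=34
Response(P1) = first start − arrival = 19 − 7 = 12

12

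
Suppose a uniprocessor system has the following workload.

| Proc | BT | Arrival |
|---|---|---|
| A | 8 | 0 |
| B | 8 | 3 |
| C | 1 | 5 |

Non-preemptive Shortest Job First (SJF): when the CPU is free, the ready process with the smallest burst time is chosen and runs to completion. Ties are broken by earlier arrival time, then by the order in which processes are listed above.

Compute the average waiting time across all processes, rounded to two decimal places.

3.00

Schedule: | A 0-8 | C 8-9 | B 9-17 |
Completion: A=8  B=17  C=9
Waiting times: A=0, B=6, C=3
Average waiting = (0+6+3) / 3 = 9/3 = 3.00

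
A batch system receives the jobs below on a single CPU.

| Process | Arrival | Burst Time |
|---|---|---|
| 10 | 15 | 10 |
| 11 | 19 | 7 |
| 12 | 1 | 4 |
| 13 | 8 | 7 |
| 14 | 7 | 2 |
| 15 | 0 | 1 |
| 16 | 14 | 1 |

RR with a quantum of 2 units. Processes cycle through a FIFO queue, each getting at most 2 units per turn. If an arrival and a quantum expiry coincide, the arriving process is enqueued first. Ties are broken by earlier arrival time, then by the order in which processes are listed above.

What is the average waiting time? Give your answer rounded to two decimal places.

Gantt: | 15 0-1 | 12 1-5 | idle 5-7 | 14 7-9 | 13 9-15 | 16 15-16 | 10 16-18 | 13 18-19 | 10 19-21 | 11 21-23 | 10 23-25 | 11 25-27 | 10 27-29 | 11 29-31 | 10 31-33 | 11 33-34 |
Completion: 10=33  11=34  12=5  13=19  14=9  15=1  16=16
Turnaround (C−A): 10=18  11=15  12=4  13=11  14=2  15=1  16=2
Waiting times: 10=8, 11=8, 12=0, 13=4, 14=0, 15=0, 16=1
Average waiting = (8+8+0+4+0+0+1) / 7 = 21/7 = 3.00

3.00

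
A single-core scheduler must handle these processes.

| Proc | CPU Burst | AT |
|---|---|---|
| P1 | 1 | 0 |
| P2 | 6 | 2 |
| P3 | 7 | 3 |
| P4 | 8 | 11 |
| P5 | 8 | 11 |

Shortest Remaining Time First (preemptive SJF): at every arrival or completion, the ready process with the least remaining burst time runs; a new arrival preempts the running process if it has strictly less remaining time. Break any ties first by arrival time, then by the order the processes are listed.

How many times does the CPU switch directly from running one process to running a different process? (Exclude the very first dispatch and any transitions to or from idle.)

Timeline: | P1 0-1 | idle 1-2 | P2 2-8 | P3 8-15 | P4 15-23 | P5 23-31 |
Completion: P1=1  P2=8  P3=15  P4=23  P5=31
Turnaround (C−A): P1=1  P2=6  P3=12  P4=12  P5=20

3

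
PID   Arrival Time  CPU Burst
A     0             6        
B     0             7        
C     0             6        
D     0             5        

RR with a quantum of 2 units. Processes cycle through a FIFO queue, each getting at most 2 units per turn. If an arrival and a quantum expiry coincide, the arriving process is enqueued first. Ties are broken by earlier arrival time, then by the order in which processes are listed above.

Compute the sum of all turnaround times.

87

Gantt: | A 0-2 | B 2-4 | C 4-6 | D 6-8 | A 8-10 | B 10-12 | C 12-14 | D 14-16 | A 16-18 | B 18-20 | C 20-22 | D 22-23 | B 23-24 |
Completion: A=18  B=24  C=22  D=23
Turnaround (C−A): A=18  B=24  C=22  D=23
Turnaround = completion − arrival: A=18, B=24, C=22, D=23
Total turnaround = 18 + 24 + 22 + 23 = 87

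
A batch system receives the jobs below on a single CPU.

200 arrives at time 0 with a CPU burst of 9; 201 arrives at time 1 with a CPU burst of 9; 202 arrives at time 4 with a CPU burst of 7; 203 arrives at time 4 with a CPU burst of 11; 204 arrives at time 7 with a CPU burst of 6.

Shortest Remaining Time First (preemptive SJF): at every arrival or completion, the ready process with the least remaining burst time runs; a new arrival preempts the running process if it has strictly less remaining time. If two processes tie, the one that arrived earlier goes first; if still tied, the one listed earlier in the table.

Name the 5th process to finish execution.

Schedule: | 200 0-9 | 204 9-15 | 202 15-22 | 201 22-31 | 203 31-42 |
Completion: 200=9  201=31  202=22  203=42  204=15
Turnaround (C−A): 200=9  201=30  202=18  203=38  204=8
Finish order: 200 → 204 → 202 → 201 → 203

203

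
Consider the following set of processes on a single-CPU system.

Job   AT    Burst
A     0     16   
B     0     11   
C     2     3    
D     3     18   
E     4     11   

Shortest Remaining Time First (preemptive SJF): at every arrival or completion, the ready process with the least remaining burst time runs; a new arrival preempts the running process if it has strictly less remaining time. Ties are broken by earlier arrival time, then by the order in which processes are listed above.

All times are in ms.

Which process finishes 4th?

Timeline: | B 0-2 | C 2-5 | B 5-14 | E 14-25 | A 25-41 | D 41-59 |
Completion: A=41  B=14  C=5  D=59  E=25
Turnaround (C−A): A=41  B=14  C=3  D=56  E=21
Finish order: C → B → E → A → D

A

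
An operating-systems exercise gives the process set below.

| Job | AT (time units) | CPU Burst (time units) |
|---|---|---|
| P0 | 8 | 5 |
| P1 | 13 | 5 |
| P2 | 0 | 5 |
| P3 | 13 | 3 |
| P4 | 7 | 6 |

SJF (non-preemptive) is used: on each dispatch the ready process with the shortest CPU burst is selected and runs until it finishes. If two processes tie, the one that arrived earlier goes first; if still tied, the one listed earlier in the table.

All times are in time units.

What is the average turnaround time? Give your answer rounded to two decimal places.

Timeline: | P2 0-5 | idle 5-7 | P4 7-13 | P3 13-16 | P0 16-21 | P1 21-26 |
Completion: P0=21  P1=26  P2=5  P3=16  P4=13
Turnaround times: P0=13, P1=13, P2=5, P3=3, P4=6
Average turnaround = (13+13+5+3+6) / 5 = 40/5 = 8.00

8.00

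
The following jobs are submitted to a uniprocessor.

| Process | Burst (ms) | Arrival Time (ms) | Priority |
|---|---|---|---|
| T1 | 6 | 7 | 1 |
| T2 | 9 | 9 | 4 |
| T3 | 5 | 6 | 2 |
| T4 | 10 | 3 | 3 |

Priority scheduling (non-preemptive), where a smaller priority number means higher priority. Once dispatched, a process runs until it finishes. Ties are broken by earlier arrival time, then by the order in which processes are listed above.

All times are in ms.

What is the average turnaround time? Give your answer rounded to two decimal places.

16.00

Gantt: | idle 0-3 | T4 3-13 | T1 13-19 | T3 19-24 | T2 24-33 |
Completion: T1=19  T2=33  T3=24  T4=13
Turnaround (C−A): T1=12  T2=24  T3=18  T4=10
Turnaround times: T1=12, T2=24, T3=18, T4=10
Average turnaround = (12+24+18+10) / 4 = 64/4 = 16.00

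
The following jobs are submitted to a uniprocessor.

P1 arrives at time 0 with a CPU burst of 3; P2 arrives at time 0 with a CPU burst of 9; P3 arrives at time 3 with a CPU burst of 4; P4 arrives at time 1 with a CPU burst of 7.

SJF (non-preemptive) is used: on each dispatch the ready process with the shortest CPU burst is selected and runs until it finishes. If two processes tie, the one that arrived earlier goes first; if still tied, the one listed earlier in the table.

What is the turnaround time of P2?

23

Gantt: | P1 0-3 | P3 3-7 | P4 7-14 | P2 14-23 |
Completion: P1=3  P2=23  P3=7  P4=14
Turnaround(P2) = completion − arrival = 23 − 0 = 23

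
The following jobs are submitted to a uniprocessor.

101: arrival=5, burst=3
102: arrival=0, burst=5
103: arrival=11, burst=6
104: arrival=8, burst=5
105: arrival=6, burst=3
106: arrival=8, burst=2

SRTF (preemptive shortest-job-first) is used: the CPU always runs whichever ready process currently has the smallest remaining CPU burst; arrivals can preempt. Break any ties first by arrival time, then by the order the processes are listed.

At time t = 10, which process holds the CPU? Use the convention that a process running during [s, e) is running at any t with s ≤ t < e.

Gantt: | 102 0-5 | 101 5-8 | 106 8-10 | 105 10-13 | 104 13-18 | 103 18-24 |
Completion: 101=8  102=5  103=24  104=18  105=13  106=10
Turnaround (C−A): 101=3  102=5  103=13  104=10  105=7  106=2

105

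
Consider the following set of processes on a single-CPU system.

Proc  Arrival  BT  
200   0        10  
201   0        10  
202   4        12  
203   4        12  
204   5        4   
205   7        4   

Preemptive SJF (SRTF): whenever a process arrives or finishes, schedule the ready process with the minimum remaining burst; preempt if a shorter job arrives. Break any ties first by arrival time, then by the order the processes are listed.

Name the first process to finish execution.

Timeline: | 200 0-5 | 204 5-9 | 205 9-13 | 200 13-18 | 201 18-28 | 202 28-40 | 203 40-52 |
Completion: 200=18  201=28  202=40  203=52  204=9  205=13
Finish order: 204 → 205 → 200 → 201 → 202 → 203

204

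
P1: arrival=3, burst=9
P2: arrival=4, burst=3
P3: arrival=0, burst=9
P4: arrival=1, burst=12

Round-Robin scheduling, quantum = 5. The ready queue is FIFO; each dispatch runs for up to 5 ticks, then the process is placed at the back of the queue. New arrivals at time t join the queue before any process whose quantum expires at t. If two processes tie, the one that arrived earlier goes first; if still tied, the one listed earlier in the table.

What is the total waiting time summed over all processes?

Schedule: | P3 0-5 | P4 5-10 | P1 10-15 | P2 15-18 | P3 18-22 | P4 22-27 | P1 27-31 | P4 31-33 |
Completion: P1=31  P2=18  P3=22  P4=33
Turnaround (C−A): P1=28  P2=14  P3=22  P4=32
Waiting = turnaround − burst: P1=19, P2=11, P3=13, P4=20
Total waiting = 19 + 11 + 13 + 20 = 63

63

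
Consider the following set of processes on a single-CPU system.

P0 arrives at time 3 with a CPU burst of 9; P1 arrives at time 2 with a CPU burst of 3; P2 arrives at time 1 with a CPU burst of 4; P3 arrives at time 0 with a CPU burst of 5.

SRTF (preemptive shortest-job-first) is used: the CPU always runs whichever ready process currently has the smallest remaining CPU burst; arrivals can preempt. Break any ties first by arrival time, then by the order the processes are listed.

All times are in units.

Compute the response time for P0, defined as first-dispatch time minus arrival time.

9

Timeline: | P3 0-5 | P1 5-8 | P2 8-12 | P0 12-21 |
Completion: P0=21  P1=8  P2=12  P3=5
Response(P0) = first start − arrival = 12 − 3 = 9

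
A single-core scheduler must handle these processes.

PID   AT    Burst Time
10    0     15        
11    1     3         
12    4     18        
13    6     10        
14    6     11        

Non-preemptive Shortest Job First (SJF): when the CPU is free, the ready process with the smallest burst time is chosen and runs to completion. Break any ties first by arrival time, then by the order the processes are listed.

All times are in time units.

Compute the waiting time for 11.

Gantt: | 10 0-15 | 11 15-18 | 13 18-28 | 14 28-39 | 12 39-57 |
Completion: 10=15  11=18  12=57  13=28  14=39
Turnaround (C−A): 10=15  11=17  12=53  13=22  14=33
Waiting(11) = turnaround − burst = 17 − 3 = 14

14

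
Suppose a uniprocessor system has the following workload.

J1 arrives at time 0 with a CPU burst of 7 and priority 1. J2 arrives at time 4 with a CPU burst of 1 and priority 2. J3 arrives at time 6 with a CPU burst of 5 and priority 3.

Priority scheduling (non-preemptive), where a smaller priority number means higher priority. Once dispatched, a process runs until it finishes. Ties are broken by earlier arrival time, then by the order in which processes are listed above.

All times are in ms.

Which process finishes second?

Schedule: | J1 0-7 | J2 7-8 | J3 8-13 |
Completion: J1=7  J2=8  J3=13
Turnaround (C−A): J1=7  J2=4  J3=7
Finish order: J1 → J2 → J3

J2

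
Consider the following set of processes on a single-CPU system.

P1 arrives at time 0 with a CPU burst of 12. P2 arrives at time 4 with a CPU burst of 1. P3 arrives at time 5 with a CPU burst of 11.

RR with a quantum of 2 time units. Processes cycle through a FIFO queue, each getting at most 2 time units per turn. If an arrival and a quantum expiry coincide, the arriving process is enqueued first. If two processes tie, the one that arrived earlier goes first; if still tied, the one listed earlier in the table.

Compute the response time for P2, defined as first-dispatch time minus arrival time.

0

Timeline: | P1 0-4 | P2 4-5 | P1 5-7 | P3 7-9 | P1 9-11 | P3 11-13 | P1 13-15 | P3 15-17 | P1 17-19 | P3 19-24 |
Completion: P1=19  P2=5  P3=24
Response(P2) = first start − arrival = 4 − 4 = 0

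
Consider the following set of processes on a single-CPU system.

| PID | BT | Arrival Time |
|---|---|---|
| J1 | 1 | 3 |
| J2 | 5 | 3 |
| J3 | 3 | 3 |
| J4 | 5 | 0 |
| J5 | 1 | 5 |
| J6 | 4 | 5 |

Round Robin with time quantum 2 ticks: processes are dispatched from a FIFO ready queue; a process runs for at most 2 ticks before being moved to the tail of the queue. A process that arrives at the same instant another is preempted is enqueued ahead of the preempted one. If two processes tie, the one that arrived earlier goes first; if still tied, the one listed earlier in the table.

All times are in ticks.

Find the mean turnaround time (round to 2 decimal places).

10.00

Schedule: | J4 0-4 | J1 4-5 | J2 5-7 | J3 7-9 | J4 9-10 | J5 10-11 | J6 11-13 | J2 13-15 | J3 15-16 | J6 16-18 | J2 18-19 |
Completion: J1=5  J2=19  J3=16  J4=10  J5=11  J6=18
Turnaround times: J1=2, J2=16, J3=13, J4=10, J5=6, J6=13
Average turnaround = (2+16+13+10+6+13) / 6 = 60/6 = 10.00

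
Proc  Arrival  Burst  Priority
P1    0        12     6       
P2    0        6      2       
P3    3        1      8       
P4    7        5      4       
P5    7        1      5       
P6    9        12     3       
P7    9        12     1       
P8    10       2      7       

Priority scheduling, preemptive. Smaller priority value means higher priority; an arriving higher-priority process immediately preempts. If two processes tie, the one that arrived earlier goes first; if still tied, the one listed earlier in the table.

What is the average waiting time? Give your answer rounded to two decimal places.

23.25

Schedule: | P2 0-6 | P1 6-7 | P4 7-9 | P7 9-21 | P6 21-33 | P4 33-36 | P5 36-37 | P1 37-48 | P8 48-50 | P3 50-51 |
Completion: P1=48  P2=6  P3=51  P4=36  P5=37  P6=33  P7=21  P8=50
Waiting times: P1=36, P2=0, P3=47, P4=24, P5=29, P6=12, P7=0, P8=38
Average waiting = (36+0+47+24+29+12+0+38) / 8 = 186/8 = 23.25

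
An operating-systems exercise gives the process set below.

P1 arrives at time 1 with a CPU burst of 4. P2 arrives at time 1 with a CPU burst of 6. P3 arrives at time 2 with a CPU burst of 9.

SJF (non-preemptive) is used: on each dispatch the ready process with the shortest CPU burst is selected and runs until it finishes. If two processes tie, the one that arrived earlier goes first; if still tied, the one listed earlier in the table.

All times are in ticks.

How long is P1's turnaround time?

Timeline: | idle 0-1 | P1 1-5 | P2 5-11 | P3 11-20 |
Completion: P1=5  P2=11  P3=20
Turnaround(P1) = completion − arrival = 5 − 1 = 4

4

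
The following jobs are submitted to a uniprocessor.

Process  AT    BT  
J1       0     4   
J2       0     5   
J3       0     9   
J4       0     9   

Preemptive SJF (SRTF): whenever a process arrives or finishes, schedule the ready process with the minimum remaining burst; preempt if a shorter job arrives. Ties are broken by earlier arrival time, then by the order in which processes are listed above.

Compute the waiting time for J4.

18

Timeline: | J1 0-4 | J2 4-9 | J3 9-18 | J4 18-27 |
Completion: J1=4  J2=9  J3=18  J4=27
Turnaround (C−A): J1=4  J2=9  J3=18  J4=27
Waiting(J4) = turnaround − burst = 27 − 9 = 18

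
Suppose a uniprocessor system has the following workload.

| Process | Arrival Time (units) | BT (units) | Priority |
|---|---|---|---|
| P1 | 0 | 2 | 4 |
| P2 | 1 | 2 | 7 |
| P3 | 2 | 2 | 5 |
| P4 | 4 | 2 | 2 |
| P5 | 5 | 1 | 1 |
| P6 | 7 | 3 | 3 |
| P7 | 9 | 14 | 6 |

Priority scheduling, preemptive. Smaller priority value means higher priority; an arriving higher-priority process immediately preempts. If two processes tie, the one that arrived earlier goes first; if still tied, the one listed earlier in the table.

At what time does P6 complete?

10

Schedule: | P1 0-2 | P3 2-4 | P4 4-5 | P5 5-6 | P4 6-7 | P6 7-10 | P7 10-24 | P2 24-26 |
Completion: P1=2  P2=26  P3=4  P4=7  P5=6  P6=10  P7=24
Turnaround (C−A): P1=2  P2=25  P3=2  P4=3  P5=1  P6=3  P7=15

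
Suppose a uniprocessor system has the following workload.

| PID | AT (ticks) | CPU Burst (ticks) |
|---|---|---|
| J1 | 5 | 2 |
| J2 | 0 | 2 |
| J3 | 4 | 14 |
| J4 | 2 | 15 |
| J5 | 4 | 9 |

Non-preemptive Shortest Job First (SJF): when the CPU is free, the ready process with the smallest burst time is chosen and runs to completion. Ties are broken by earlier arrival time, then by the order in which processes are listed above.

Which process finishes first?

Gantt: | J2 0-2 | J4 2-17 | J1 17-19 | J5 19-28 | J3 28-42 |
Completion: J1=19  J2=2  J3=42  J4=17  J5=28
Turnaround (C−A): J1=14  J2=2  J3=38  J4=15  J5=24
Finish order: J2 → J4 → J1 → J5 → J3

J2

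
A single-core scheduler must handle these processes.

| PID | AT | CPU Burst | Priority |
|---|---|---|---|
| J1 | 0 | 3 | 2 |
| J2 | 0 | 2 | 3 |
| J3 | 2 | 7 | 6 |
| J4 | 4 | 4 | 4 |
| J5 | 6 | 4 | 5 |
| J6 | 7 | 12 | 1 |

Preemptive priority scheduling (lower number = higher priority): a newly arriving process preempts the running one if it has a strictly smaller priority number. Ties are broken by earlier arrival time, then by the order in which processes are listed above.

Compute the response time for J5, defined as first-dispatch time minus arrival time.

Gantt: | J1 0-3 | J2 3-5 | J4 5-7 | J6 7-19 | J4 19-21 | J5 21-25 | J3 25-32 |
Completion: J1=3  J2=5  J3=32  J4=21  J5=25  J6=19
Turnaround (C−A): J1=3  J2=5  J3=30  J4=17  J5=19  J6=12
Response(J5) = first start − arrival = 21 − 6 = 15

15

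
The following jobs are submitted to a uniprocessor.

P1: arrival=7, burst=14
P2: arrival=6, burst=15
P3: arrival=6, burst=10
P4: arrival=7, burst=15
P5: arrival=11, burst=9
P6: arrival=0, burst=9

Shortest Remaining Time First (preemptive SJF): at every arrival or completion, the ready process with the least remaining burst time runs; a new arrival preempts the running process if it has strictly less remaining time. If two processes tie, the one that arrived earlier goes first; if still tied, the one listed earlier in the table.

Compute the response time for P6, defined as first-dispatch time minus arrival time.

0

Schedule: | P6 0-9 | P3 9-19 | P5 19-28 | P1 28-42 | P2 42-57 | P4 57-72 |
Completion: P1=42  P2=57  P3=19  P4=72  P5=28  P6=9
Turnaround (C−A): P1=35  P2=51  P3=13  P4=65  P5=17  P6=9
Response(P6) = first start − arrival = 0 − 0 = 0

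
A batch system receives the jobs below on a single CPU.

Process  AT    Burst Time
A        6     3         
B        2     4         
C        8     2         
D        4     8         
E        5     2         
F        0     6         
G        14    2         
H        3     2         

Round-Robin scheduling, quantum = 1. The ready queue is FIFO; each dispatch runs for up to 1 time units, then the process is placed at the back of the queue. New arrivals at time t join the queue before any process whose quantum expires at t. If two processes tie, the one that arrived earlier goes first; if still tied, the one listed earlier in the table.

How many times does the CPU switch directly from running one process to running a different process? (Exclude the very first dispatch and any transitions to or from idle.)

24

Gantt: | F 0-2 | B 2-3 | F 3-4 | H 4-5 | B 5-6 | D 6-7 | F 7-8 | E 8-9 | H 9-10 | A 10-11 | B 11-12 | D 12-13 | C 13-14 | F 14-15 | E 15-16 | A 16-17 | B 17-18 | D 18-19 | G 19-20 | C 20-21 | F 21-22 | A 22-23 | D 23-24 | G 24-25 | D 25-29 |
Completion: A=23  B=18  C=21  D=29  E=16  F=22  G=25  H=10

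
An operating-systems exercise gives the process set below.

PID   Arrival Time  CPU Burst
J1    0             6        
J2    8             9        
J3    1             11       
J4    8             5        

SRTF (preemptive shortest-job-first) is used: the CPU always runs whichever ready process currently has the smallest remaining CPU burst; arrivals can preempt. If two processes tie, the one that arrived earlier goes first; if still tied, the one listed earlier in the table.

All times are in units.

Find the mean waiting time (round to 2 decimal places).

Gantt: | J1 0-6 | J3 6-8 | J4 8-13 | J3 13-22 | J2 22-31 |
Completion: J1=6  J2=31  J3=22  J4=13
Turnaround (C−A): J1=6  J2=23  J3=21  J4=5
Waiting times: J1=0, J2=14, J3=10, J4=0
Average waiting = (0+14+10+0) / 4 = 24/4 = 6.00

6.00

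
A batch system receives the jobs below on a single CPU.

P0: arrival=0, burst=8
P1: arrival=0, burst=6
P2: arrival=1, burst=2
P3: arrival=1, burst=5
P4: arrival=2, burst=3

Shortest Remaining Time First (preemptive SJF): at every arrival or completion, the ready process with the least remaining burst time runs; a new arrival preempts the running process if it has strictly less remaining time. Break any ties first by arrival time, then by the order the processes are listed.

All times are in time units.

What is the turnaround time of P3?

15

Schedule: | P1 0-1 | P2 1-3 | P4 3-6 | P1 6-11 | P3 11-16 | P0 16-24 |
Completion: P0=24  P1=11  P2=3  P3=16  P4=6
Turnaround (C−A): P0=24  P1=11  P2=2  P3=15  P4=4
Turnaround(P3) = completion − arrival = 16 − 1 = 15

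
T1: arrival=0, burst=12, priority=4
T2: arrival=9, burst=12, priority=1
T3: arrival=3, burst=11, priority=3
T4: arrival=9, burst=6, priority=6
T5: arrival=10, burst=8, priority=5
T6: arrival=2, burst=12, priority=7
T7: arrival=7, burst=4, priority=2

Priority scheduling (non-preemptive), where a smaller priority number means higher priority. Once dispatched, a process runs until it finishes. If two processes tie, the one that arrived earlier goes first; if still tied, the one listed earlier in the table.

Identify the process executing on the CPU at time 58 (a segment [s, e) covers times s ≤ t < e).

T6

Schedule: | T1 0-12 | T2 12-24 | T7 24-28 | T3 28-39 | T5 39-47 | T4 47-53 | T6 53-65 |
Completion: T1=12  T2=24  T3=39  T4=53  T5=47  T6=65  T7=28
Turnaround (C−A): T1=12  T2=15  T3=36  T4=44  T5=37  T6=63  T7=21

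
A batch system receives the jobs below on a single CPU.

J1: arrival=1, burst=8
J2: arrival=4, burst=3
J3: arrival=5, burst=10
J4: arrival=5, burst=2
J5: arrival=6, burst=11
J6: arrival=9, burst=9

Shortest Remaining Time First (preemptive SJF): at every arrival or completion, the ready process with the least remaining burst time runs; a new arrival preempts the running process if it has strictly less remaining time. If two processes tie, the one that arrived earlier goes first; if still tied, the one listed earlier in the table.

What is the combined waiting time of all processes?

Gantt: | idle 0-1 | J1 1-4 | J2 4-7 | J4 7-9 | J1 9-14 | J6 14-23 | J3 23-33 | J5 33-44 |
Completion: J1=14  J2=7  J3=33  J4=9  J5=44  J6=23
Waiting = turnaround − burst: J1=5, J2=0, J3=18, J4=2, J5=27, J6=5
Total waiting = 5 + 0 + 18 + 2 + 27 + 5 = 57

57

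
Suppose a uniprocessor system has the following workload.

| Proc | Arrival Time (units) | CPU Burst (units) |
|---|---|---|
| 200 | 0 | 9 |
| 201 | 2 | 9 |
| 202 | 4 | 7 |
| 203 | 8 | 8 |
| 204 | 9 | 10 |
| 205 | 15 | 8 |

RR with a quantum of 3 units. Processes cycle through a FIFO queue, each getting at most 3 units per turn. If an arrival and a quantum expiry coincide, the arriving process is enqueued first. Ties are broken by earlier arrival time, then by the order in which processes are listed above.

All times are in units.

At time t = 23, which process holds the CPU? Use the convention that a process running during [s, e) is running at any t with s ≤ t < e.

Timeline: | 200 0-3 | 201 3-6 | 200 6-9 | 202 9-12 | 201 12-15 | 203 15-18 | 204 18-21 | 200 21-24 | 202 24-27 | 205 27-30 | 201 30-33 | 203 33-36 | 204 36-39 | 202 39-40 | 205 40-43 | 203 43-45 | 204 45-48 | 205 48-50 | 204 50-51 |
Completion: 200=24  201=33  202=40  203=45  204=51  205=50

200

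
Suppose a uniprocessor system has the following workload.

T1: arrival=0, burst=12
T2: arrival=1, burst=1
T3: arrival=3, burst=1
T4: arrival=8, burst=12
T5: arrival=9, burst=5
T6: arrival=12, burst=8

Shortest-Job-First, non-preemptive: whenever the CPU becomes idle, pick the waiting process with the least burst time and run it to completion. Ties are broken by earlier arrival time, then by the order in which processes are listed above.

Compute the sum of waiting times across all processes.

Gantt: | T1 0-12 | T2 12-13 | T3 13-14 | T5 14-19 | T6 19-27 | T4 27-39 |
Completion: T1=12  T2=13  T3=14  T4=39  T5=19  T6=27
Turnaround (C−A): T1=12  T2=12  T3=11  T4=31  T5=10  T6=15
Waiting = turnaround − burst: T1=0, T2=11, T3=10, T4=19, T5=5, T6=7
Total waiting = 0 + 11 + 10 + 19 + 5 + 7 = 52

52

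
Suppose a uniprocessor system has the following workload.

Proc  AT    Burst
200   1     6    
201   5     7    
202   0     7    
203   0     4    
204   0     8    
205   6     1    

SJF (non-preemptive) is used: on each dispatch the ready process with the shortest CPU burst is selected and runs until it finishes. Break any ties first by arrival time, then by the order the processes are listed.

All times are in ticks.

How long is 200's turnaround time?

9

Timeline: | 203 0-4 | 200 4-10 | 205 10-11 | 202 11-18 | 201 18-25 | 204 25-33 |
Completion: 200=10  201=25  202=18  203=4  204=33  205=11
Turnaround (C−A): 200=9  201=20  202=18  203=4  204=33  205=5
Turnaround(200) = completion − arrival = 10 − 1 = 9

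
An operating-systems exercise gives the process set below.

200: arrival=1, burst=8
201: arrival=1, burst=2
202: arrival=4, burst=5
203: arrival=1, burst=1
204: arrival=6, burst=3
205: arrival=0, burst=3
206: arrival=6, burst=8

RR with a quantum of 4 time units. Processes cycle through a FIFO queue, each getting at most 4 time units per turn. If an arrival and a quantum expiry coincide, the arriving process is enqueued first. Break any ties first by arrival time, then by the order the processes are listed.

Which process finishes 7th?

206

Gantt: | 205 0-3 | 200 3-7 | 201 7-9 | 203 9-10 | 202 10-14 | 204 14-17 | 206 17-21 | 200 21-25 | 202 25-26 | 206 26-30 |
Completion: 200=25  201=9  202=26  203=10  204=17  205=3  206=30
Finish order: 205 → 201 → 203 → 204 → 200 → 202 → 206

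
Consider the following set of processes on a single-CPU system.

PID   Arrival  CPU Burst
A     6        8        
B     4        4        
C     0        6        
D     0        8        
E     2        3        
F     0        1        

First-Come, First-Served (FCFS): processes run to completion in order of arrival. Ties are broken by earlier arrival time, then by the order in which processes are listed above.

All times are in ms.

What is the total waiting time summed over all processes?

Timeline: | C 0-6 | D 6-14 | F 14-15 | E 15-18 | B 18-22 | A 22-30 |
Completion: A=30  B=22  C=6  D=14  E=18  F=15
Turnaround (C−A): A=24  B=18  C=6  D=14  E=16  F=15
Waiting = turnaround − burst: A=16, B=14, C=0, D=6, E=13, F=14
Total waiting = 16 + 14 + 0 + 6 + 13 + 14 = 63

63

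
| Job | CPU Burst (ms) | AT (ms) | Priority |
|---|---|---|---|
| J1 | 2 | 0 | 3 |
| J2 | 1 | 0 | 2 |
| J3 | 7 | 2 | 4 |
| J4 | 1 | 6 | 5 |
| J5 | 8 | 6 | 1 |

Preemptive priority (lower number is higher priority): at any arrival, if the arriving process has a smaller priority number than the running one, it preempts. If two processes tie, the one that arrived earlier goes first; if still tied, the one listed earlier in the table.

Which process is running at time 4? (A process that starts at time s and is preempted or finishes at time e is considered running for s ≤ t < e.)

J3

Gantt: | J2 0-1 | J1 1-3 | J3 3-6 | J5 6-14 | J3 14-18 | J4 18-19 |
Completion: J1=3  J2=1  J3=18  J4=19  J5=14
Turnaround (C−A): J1=3  J2=1  J3=16  J4=13  J5=8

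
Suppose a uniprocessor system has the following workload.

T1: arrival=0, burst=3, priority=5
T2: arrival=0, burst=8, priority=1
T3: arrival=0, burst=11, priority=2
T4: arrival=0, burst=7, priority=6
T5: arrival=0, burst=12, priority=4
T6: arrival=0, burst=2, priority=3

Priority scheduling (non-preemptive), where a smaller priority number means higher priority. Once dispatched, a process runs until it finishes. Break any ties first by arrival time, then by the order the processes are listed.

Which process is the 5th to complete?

T1

Timeline: | T2 0-8 | T3 8-19 | T6 19-21 | T5 21-33 | T1 33-36 | T4 36-43 |
Completion: T1=36  T2=8  T3=19  T4=43  T5=33  T6=21
Finish order: T2 → T3 → T6 → T5 → T1 → T4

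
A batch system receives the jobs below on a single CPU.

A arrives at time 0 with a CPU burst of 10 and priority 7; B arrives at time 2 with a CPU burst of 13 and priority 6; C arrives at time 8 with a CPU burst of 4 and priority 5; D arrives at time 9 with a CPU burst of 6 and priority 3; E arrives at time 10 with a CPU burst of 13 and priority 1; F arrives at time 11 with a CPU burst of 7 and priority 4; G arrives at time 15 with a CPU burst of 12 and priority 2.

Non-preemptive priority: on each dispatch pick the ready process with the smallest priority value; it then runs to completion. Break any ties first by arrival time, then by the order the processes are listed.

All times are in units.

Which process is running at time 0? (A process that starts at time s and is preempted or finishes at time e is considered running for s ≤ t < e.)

Gantt: | A 0-10 | E 10-23 | G 23-35 | D 35-41 | F 41-48 | C 48-52 | B 52-65 |
Completion: A=10  B=65  C=52  D=41  E=23  F=48  G=35
Turnaround (C−A): A=10  B=63  C=44  D=32  E=13  F=37  G=20

A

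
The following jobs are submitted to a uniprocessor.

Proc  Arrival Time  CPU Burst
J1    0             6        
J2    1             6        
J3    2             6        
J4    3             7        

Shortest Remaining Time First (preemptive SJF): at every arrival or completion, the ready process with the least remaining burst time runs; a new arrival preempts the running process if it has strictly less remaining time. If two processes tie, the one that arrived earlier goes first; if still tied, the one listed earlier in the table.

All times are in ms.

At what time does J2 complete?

12

Schedule: | J1 0-6 | J2 6-12 | J3 12-18 | J4 18-25 |
Completion: J1=6  J2=12  J3=18  J4=25
Turnaround (C−A): J1=6  J2=11  J3=16  J4=22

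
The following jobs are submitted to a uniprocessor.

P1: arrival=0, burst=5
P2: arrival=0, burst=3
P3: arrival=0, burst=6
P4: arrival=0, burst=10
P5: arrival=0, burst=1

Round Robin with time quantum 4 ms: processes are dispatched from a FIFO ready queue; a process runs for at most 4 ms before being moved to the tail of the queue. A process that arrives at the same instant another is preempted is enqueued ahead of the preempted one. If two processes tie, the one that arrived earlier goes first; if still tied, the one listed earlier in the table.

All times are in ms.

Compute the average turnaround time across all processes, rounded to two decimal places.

16.80

Timeline: | P1 0-4 | P2 4-7 | P3 7-11 | P4 11-15 | P5 15-16 | P1 16-17 | P3 17-19 | P4 19-25 |
Completion: P1=17  P2=7  P3=19  P4=25  P5=16
Turnaround (C−A): P1=17  P2=7  P3=19  P4=25  P5=16
Turnaround times: P1=17, P2=7, P3=19, P4=25, P5=16
Average turnaround = (17+7+19+25+16) / 5 = 84/5 = 16.80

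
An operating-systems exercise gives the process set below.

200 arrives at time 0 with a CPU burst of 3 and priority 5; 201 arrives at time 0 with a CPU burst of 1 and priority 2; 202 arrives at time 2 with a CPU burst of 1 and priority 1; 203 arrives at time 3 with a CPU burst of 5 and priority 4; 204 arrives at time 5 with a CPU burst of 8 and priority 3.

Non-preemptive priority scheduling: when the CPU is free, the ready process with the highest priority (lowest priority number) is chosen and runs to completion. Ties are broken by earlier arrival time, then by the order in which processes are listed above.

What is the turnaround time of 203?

Timeline: | 201 0-1 | 200 1-4 | 202 4-5 | 204 5-13 | 203 13-18 |
Completion: 200=4  201=1  202=5  203=18  204=13
Turnaround(203) = completion − arrival = 18 − 3 = 15

15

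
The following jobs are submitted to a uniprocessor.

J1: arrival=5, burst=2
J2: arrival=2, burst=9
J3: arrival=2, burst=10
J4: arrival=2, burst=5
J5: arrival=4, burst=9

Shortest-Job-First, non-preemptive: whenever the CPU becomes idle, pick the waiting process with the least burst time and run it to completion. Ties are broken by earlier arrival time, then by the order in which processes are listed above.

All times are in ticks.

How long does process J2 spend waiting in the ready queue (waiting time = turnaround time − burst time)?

7

Schedule: | idle 0-2 | J4 2-7 | J1 7-9 | J2 9-18 | J5 18-27 | J3 27-37 |
Completion: J1=9  J2=18  J3=37  J4=7  J5=27
Turnaround (C−A): J1=4  J2=16  J3=35  J4=5  J5=23
Waiting(J2) = turnaround − burst = 16 − 9 = 7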